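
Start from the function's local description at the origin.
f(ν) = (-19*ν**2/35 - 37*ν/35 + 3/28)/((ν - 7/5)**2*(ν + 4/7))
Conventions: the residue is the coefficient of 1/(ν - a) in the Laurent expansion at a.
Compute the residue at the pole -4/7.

At the order-1 pole -4/7 set g(ν) = (ν - (-4/7))*f(ν) = (-19*ν**2/35 - 37*ν/35 + 3/28)/(ν - 7/5)**2.
Simple pole: residue = g(a) at a = -4/7, which is 2035/14812.

The residue is 2035/14812.


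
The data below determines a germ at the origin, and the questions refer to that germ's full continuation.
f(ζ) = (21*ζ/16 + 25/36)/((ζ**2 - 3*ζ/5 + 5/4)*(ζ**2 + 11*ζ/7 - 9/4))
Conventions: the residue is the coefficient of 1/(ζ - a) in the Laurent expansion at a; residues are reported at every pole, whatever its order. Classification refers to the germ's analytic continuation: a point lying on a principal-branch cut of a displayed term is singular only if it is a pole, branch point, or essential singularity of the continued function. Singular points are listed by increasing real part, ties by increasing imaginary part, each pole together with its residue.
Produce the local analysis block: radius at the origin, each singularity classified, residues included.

Radius of convergence at 0: -11/14 + (1/14)*sqrt(562).
At -11/14 - (1/14)*sqrt(562): a pole of order 1; residue 2152675/9584784 - (31702195/5386648608)*sqrt(562).
At (3/10) - ((1/5)*sqrt(29))*i: a pole of order 1; residue (-2152675/9584784) + ((727475/555917472)*sqrt(29))*i.
At (3/10) + ((1/5)*sqrt(29))*i: a pole of order 1; residue (-2152675/9584784) - ((727475/555917472)*sqrt(29))*i.
At -11/14 + (1/14)*sqrt(562): a pole of order 1; residue 2152675/9584784 + (31702195/5386648608)*sqrt(562).

Denominator factor (ζ**2 + 11*ζ/7 - 9/4): discriminant 562/49, real irrational roots -11/14 + (1/14)*sqrt(562) and -11/14 - (1/14)*sqrt(562); poles of order 1, moduli -11/14 + (1/14)*sqrt(562) and 11/14 + (1/14)*sqrt(562).
Denominator factor (ζ**2 - 3*ζ/5 + 5/4): discriminant -116/25, complex-conjugate roots (3/10) + ((1/5)*sqrt(29))*i and (3/10) - ((1/5)*sqrt(29))*i; poles of order 1, moduli (1/2)*sqrt(5) and (1/2)*sqrt(5).
The radius of convergence is the smallest modulus among the singular points: -11/14 + (1/14)*sqrt(562).
The factor ζ**2 + 11*ζ/7 - 9/4 splits as (ζ - a)(ζ - a') with a = -11/14 - (1/14)*sqrt(562), a' = -11/14 + (1/14)*sqrt(562). At the order-1 pole a set g(ζ) = (ζ - a)*f(ζ) = [(21*ζ/16 + 25/36)/(ζ**2 - 3*ζ/5 + 5/4)] / (ζ - a').
Simple pole: residue = g(a) at a = -11/14 - (1/14)*sqrt(562), which is 2152675/9584784 - (31702195/5386648608)*sqrt(562).
The factor ζ**2 - 3*ζ/5 + 5/4 splits as (ζ - a)(ζ - a') with a = (3/10) - ((1/5)*sqrt(29))*i, a' = (3/10) + ((1/5)*sqrt(29))*i. At the order-1 pole a set g(ζ) = (ζ - a)*f(ζ) = [(21*ζ/16 + 25/36)/(ζ**2 + 11*ζ/7 - 9/4)] / (ζ - a').
Simple pole: residue = g(a) at a = (3/10) - ((1/5)*sqrt(29))*i, which is (-2152675/9584784) + ((727475/555917472)*sqrt(29))*i.
The factor ζ**2 - 3*ζ/5 + 5/4 splits as (ζ - a)(ζ - a') with a = (3/10) + ((1/5)*sqrt(29))*i, a' = (3/10) - ((1/5)*sqrt(29))*i. At the order-1 pole a set g(ζ) = (ζ - a)*f(ζ) = [(21*ζ/16 + 25/36)/(ζ**2 + 11*ζ/7 - 9/4)] / (ζ - a').
Simple pole: residue = g(a) at a = (3/10) + ((1/5)*sqrt(29))*i, which is (-2152675/9584784) - ((727475/555917472)*sqrt(29))*i.
The factor ζ**2 + 11*ζ/7 - 9/4 splits as (ζ - a)(ζ - a') with a = -11/14 + (1/14)*sqrt(562), a' = -11/14 - (1/14)*sqrt(562). At the order-1 pole a set g(ζ) = (ζ - a)*f(ζ) = [(21*ζ/16 + 25/36)/(ζ**2 - 3*ζ/5 + 5/4)] / (ζ - a').
Simple pole: residue = g(a) at a = -11/14 + (1/14)*sqrt(562), which is 2152675/9584784 + (31702195/5386648608)*sqrt(562).
List the singular points by increasing real part (a conjugate pair: the negative imaginary part first).


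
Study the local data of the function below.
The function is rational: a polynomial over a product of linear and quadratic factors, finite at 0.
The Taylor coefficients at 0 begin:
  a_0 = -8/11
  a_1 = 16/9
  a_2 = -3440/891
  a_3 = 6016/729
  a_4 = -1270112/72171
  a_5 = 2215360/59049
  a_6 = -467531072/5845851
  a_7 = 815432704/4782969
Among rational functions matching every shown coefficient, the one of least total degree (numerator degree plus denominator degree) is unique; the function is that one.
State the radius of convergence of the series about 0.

The radius of convergence is 11/6 - (1/6)*sqrt(67).

No rational of total degree below 2 reproduces all 8 coefficients; solving the [0/2] Pade equations on them gives f(ε) = -12/(11*(ε**2 + 11*ε/3 + 3/2)), whose expansion matches every shown term.
Denominator factor (ε**2 + 11*ε/3 + 3/2): discriminant 67/9, real irrational roots -11/6 + (1/6)*sqrt(67) and -11/6 - (1/6)*sqrt(67); poles of order 1, moduli 11/6 - (1/6)*sqrt(67) and 11/6 + (1/6)*sqrt(67).
The radius of convergence is the smallest modulus among the singular points: 11/6 - (1/6)*sqrt(67).


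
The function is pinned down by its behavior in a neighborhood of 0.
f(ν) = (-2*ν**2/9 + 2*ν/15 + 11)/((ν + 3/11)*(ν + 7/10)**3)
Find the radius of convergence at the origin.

Denominator factor (ν + 7/10)^3: pole of order 3 at -7/10, modulus 7/10.
Denominator factor (ν + 3/11): pole of order 1 at -3/11, modulus 3/11.
The radius of convergence is the smallest modulus among the singular points: 3/11.

The radius of convergence is 3/11.


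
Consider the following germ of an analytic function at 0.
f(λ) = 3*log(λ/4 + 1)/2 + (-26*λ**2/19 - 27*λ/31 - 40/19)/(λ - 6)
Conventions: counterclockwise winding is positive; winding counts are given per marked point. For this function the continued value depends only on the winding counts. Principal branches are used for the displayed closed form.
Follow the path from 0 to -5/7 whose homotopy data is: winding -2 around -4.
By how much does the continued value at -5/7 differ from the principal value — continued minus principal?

Continued minus principal equals -(6)*pi*i.

The rational part is single-valued and drops out of the difference; each branch term changes only by its own monodromy.
(3/2)*log(1 - λ/(-4)): each positive loop around -4 adds 2*pi*i to the log, so winding -2 contributes (3/2)*(-2)*2*pi*i = -(6)*pi*i.
Summing the contributions at λ = -5/7 gives -(6)*pi*i.


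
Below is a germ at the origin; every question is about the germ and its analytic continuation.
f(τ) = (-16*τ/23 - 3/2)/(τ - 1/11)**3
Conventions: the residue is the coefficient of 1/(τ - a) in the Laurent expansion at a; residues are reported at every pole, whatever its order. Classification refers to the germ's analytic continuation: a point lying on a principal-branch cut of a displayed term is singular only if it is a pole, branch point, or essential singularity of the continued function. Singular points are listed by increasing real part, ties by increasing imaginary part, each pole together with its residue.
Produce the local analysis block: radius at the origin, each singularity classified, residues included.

Radius of convergence at 0: 1/11.
At 1/11: a pole of order 3; residue 0.

Denominator factor (τ - 1/11)^3: pole of order 3 at 1/11, modulus 1/11.
The radius of convergence is the smallest modulus among the singular points: 1/11.
At the order-3 pole 1/11 set g(τ) = (τ - (1/11))^3*f(τ) = -16*τ/23 - 3/2.
Order-3 pole: residue = g''(a)/2; g''(1/11) = 0, so the residue is 0.


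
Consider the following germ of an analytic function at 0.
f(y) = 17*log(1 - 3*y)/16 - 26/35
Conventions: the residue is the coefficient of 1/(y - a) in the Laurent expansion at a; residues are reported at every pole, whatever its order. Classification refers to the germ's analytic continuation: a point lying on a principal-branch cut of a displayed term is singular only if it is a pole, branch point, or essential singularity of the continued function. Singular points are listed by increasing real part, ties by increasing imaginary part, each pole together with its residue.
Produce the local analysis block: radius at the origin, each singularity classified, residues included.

Branch term (17/16)*log(1 - y/(1/3)): its argument vanishes at y = 1/3, a logarithmic branch point, modulus 1/3.
The radius of convergence is the smallest modulus among the singular points: 1/3.

Radius of convergence at 0: 1/3.
At 1/3: a logarithmic branch point.


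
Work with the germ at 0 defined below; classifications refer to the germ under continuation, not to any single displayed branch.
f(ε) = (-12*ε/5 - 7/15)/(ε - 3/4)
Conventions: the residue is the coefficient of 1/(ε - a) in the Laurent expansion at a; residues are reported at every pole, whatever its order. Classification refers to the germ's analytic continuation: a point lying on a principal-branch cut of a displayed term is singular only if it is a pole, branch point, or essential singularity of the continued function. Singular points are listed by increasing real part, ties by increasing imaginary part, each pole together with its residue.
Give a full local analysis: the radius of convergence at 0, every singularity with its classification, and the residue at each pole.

Radius of convergence at 0: 3/4.
At 3/4: a pole of order 1; residue -34/15.

Denominator factor (ε - 3/4): pole of order 1 at 3/4, modulus 3/4.
The radius of convergence is the smallest modulus among the singular points: 3/4.
At the order-1 pole 3/4 set g(ε) = (ε - (3/4))*f(ε) = -12*ε/5 - 7/15.
Simple pole: residue = g(a) at a = 3/4, which is -34/15.


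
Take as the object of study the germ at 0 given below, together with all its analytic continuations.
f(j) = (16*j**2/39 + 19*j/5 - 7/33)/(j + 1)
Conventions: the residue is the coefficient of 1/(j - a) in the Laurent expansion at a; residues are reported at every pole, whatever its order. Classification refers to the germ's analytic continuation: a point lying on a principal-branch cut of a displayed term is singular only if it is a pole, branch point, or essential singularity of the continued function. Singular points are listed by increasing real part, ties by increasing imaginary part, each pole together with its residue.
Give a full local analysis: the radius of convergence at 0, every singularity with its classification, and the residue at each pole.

Radius of convergence at 0: 1.
At -1: a pole of order 1; residue -7726/2145.

Denominator factor (j + 1): pole of order 1 at -1, modulus 1.
The radius of convergence is the smallest modulus among the singular points: 1.
At the order-1 pole -1 set g(j) = (j - (-1))*f(j) = 16*j**2/39 + 19*j/5 - 7/33.
Simple pole: residue = g(a) at a = -1, which is -7726/2145.


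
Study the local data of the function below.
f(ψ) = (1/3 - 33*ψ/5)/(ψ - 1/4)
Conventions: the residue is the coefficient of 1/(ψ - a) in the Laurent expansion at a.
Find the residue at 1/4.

The residue is -79/60.

At the order-1 pole 1/4 set g(ψ) = (ψ - (1/4))*f(ψ) = 1/3 - 33*ψ/5.
Simple pole: residue = g(a) at a = 1/4, which is -79/60.


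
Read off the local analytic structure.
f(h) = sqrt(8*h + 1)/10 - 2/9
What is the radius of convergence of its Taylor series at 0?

Branch term (1/10)*sqrt(1 - h/(-1/8)): its argument vanishes at h = -1/8, a square-root branch point, modulus 1/8.
The radius of convergence is the smallest modulus among the singular points: 1/8.

The radius of convergence is 1/8.


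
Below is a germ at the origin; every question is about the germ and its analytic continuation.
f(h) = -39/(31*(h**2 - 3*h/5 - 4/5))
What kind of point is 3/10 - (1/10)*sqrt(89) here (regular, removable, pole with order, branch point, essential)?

The point is a pole of order 1.

The denominator factor h**2 - 3*h/5 - 4/5 vanishes at 3/10 - (1/10)*sqrt(89) and appears to the power 1; the numerator there equals -39/31, nonzero, and no other factor vanishes.
Hence a pole whose order is the multiplicity, 1.


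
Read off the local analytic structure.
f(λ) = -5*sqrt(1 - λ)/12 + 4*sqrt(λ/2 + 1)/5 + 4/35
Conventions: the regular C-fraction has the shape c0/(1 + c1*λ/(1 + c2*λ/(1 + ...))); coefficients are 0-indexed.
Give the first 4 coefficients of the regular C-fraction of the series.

Taylor coefficients (expand at 0): a_0 = 209/420, a_1 = 49/120, a_2 = 13/480, a_3 = 31/960.
c0 = a_0 = 209/420. Peel one level at a time: if S = 1 + c*λ/S' with S'(0) = 1, then c is the λ-coefficient of S and S' = c*λ/(S - 1).
S_1 = c0/f = 1 + (-343/418)*λ + (216279/349448)*λ^2 + ...; c1 = -343/418.
S_2 = c1*λ/(S_1 - 1) = 1 + (30897/40964)*λ + (-2869/38416)*λ^2 + ...; c2 = 30897/40964.
S_3 = c2*λ/(S_2 - 1) = 1 + (599621/6055812)*λ + ...; c3 = 599621/6055812.

The regular C-fraction coefficients are [209/420, -343/418, 30897/40964, 599621/6055812].


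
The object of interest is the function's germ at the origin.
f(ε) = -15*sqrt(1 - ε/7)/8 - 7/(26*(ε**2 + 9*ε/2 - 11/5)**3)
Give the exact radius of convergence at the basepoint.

The radius of convergence is -9/4 + (1/20)*sqrt(2905).

Denominator factor (ε**2 + 9*ε/2 - 11/5)^3: discriminant 581/20, real irrational roots -9/4 + (1/20)*sqrt(2905) and -9/4 - (1/20)*sqrt(2905); poles of order 3, moduli -9/4 + (1/20)*sqrt(2905) and 9/4 + (1/20)*sqrt(2905).
Branch term (-15/8)*sqrt(1 - ε/(7)): its argument vanishes at ε = 7, a square-root branch point, modulus 7.
The radius of convergence is the smallest modulus among the singular points: -9/4 + (1/20)*sqrt(2905).


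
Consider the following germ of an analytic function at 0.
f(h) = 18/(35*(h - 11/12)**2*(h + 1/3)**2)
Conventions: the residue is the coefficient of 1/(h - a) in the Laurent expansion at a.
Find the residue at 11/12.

The residue is -2304/4375.

At the order-2 pole 11/12 set g(h) = (h - (11/12))^2*f(h) = 18/(35*(h + 1/3)**2).
Order-2 pole: residue = g'(a); g'(11/12) = -2304/4375, so the residue is -2304/4375.


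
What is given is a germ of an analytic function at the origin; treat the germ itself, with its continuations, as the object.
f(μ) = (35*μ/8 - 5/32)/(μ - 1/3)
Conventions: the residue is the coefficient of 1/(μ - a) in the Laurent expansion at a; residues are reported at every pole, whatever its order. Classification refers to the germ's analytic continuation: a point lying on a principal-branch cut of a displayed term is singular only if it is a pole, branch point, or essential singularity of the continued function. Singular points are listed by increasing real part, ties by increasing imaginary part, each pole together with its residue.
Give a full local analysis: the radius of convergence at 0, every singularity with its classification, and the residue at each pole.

Denominator factor (μ - 1/3): pole of order 1 at 1/3, modulus 1/3.
The radius of convergence is the smallest modulus among the singular points: 1/3.
At the order-1 pole 1/3 set g(μ) = (μ - (1/3))*f(μ) = 35*μ/8 - 5/32.
Simple pole: residue = g(a) at a = 1/3, which is 125/96.

Radius of convergence at 0: 1/3.
At 1/3: a pole of order 1; residue 125/96.


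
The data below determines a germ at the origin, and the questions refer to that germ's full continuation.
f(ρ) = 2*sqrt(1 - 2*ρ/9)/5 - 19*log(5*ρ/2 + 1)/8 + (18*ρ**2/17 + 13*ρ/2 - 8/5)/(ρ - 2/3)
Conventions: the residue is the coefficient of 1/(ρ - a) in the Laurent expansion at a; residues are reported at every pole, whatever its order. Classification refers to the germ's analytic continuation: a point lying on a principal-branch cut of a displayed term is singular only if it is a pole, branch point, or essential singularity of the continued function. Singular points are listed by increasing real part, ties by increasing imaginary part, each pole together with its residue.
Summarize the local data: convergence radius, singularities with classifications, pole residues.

Radius of convergence at 0: 2/5.
At -2/5: a logarithmic branch point.
At 2/3: a pole of order 1; residue 817/255.
At 9/2: an algebraic (square-root) branch point.

Denominator factor (ρ - 2/3): pole of order 1 at 2/3, modulus 2/3.
Branch term (2/5)*sqrt(1 - ρ/(9/2)): its argument vanishes at ρ = 9/2, a square-root branch point, modulus 9/2.
Branch term (-19/8)*log(1 - ρ/(-2/5)): its argument vanishes at ρ = -2/5, a logarithmic branch point, modulus 2/5.
The radius of convergence is the smallest modulus among the singular points: 2/5.
The branch terms are analytic at 2/3 and contribute nothing to the residue; only the rational part matters.
At the order-1 pole 2/3 set g(ρ) = (ρ - (2/3))*(rational part) = 18*ρ**2/17 + 13*ρ/2 - 8/5.
Simple pole: residue = g(a) at a = 2/3, which is 817/255.
List the singular points by increasing real part (a conjugate pair: the negative imaginary part first).


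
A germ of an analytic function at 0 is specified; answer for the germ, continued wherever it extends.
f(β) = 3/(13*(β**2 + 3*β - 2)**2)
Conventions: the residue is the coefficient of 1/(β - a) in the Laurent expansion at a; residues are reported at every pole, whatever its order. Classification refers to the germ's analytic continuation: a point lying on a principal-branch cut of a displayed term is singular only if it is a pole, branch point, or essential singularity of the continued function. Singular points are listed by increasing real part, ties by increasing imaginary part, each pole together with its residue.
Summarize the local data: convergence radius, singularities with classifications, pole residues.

Denominator factor (β**2 + 3*β - 2)^2: discriminant 17, real irrational roots -3/2 + (1/2)*sqrt(17) and -3/2 - (1/2)*sqrt(17); poles of order 2, moduli -3/2 + (1/2)*sqrt(17) and 3/2 + (1/2)*sqrt(17).
The radius of convergence is the smallest modulus among the singular points: -3/2 + (1/2)*sqrt(17).
The factor β**2 + 3*β - 2 splits as (β - a)(β - a') with a = -3/2 - (1/2)*sqrt(17), a' = -3/2 + (1/2)*sqrt(17). At the order-2 pole a set g(β) = (β - a)^2*f(β) = [3/13] / (β - a')^2.
Order-2 pole: residue = g'(a); g'(-3/2 - (1/2)*sqrt(17)) = (6/3757)*sqrt(17), so the residue is (6/3757)*sqrt(17).
The factor β**2 + 3*β - 2 splits as (β - a)(β - a') with a = -3/2 + (1/2)*sqrt(17), a' = -3/2 - (1/2)*sqrt(17). At the order-2 pole a set g(β) = (β - a)^2*f(β) = [3/13] / (β - a')^2.
Order-2 pole: residue = g'(a); g'(-3/2 + (1/2)*sqrt(17)) = -(6/3757)*sqrt(17), so the residue is -(6/3757)*sqrt(17).
List the singular points by increasing real part (a conjugate pair: the negative imaginary part first).

Radius of convergence at 0: -3/2 + (1/2)*sqrt(17).
At -3/2 - (1/2)*sqrt(17): a pole of order 2; residue (6/3757)*sqrt(17).
At -3/2 + (1/2)*sqrt(17): a pole of order 2; residue -(6/3757)*sqrt(17).


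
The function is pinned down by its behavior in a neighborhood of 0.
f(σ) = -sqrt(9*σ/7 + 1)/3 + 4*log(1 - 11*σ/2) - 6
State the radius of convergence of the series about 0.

Branch term (4)*log(1 - σ/(2/11)): its argument vanishes at σ = 2/11, a logarithmic branch point, modulus 2/11.
Branch term (-1/3)*sqrt(1 - σ/(-7/9)): its argument vanishes at σ = -7/9, a square-root branch point, modulus 7/9.
The radius of convergence is the smallest modulus among the singular points: 2/11.

The radius of convergence is 2/11.


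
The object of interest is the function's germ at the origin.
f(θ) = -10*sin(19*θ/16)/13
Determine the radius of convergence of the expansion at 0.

The radius of convergence is infinite.

The factor sin(19*θ/16) is entire and contributes no finite singular point.
The polynomial part has no poles.
No finite singular points: the Taylor series at 0 converges everywhere.


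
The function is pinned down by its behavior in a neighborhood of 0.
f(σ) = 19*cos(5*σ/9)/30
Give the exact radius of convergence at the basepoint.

The factor cos(5*σ/9) is entire and contributes no finite singular point.
The polynomial part has no poles.
No finite singular points: the Taylor series at 0 converges everywhere.

The radius of convergence is infinite.


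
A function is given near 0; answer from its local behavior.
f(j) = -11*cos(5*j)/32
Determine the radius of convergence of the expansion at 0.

The factor cos(5*j) is entire and contributes no finite singular point.
The polynomial part has no poles.
No finite singular points: the Taylor series at 0 converges everywhere.

The radius of convergence is infinite.


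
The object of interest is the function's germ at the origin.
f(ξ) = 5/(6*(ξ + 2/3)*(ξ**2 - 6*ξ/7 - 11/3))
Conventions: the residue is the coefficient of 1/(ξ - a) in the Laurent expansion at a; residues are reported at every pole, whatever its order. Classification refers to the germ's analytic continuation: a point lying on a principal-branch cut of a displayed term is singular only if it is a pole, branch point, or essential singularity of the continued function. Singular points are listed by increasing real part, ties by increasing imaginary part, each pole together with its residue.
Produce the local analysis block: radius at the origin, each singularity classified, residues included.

Radius of convergence at 0: 2/3.
At 3/7 - (1/21)*sqrt(1698): a pole of order 1; residue 105/668 + (805/378088)*sqrt(1698).
At -2/3: a pole of order 1; residue -105/334.
At 3/7 + (1/21)*sqrt(1698): a pole of order 1; residue 105/668 - (805/378088)*sqrt(1698).

Denominator factor (ξ + 2/3): pole of order 1 at -2/3, modulus 2/3.
Denominator factor (ξ**2 - 6*ξ/7 - 11/3): discriminant 2264/147, real irrational roots 3/7 + (1/21)*sqrt(1698) and 3/7 - (1/21)*sqrt(1698); poles of order 1, moduli 3/7 + (1/21)*sqrt(1698) and -3/7 + (1/21)*sqrt(1698).
The radius of convergence is the smallest modulus among the singular points: 2/3.
The factor ξ**2 - 6*ξ/7 - 11/3 splits as (ξ - a)(ξ - a') with a = 3/7 - (1/21)*sqrt(1698), a' = 3/7 + (1/21)*sqrt(1698). At the order-1 pole a set g(ξ) = (ξ - a)*f(ξ) = [5/(6*(ξ + 2/3))] / (ξ - a').
Simple pole: residue = g(a) at a = 3/7 - (1/21)*sqrt(1698), which is 105/668 + (805/378088)*sqrt(1698).
At the order-1 pole -2/3 set g(ξ) = (ξ - (-2/3))*f(ξ) = 5/(6*(ξ**2 - 6*ξ/7 - 11/3)).
Simple pole: residue = g(a) at a = -2/3, which is -105/334.
The factor ξ**2 - 6*ξ/7 - 11/3 splits as (ξ - a)(ξ - a') with a = 3/7 + (1/21)*sqrt(1698), a' = 3/7 - (1/21)*sqrt(1698). At the order-1 pole a set g(ξ) = (ξ - a)*f(ξ) = [5/(6*(ξ + 2/3))] / (ξ - a').
Simple pole: residue = g(a) at a = 3/7 + (1/21)*sqrt(1698), which is 105/668 - (805/378088)*sqrt(1698).
List the singular points by increasing real part (a conjugate pair: the negative imaginary part first).


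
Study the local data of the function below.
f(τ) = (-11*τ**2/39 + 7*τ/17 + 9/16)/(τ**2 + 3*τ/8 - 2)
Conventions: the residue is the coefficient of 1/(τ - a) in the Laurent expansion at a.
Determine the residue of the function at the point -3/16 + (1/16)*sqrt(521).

The factor τ**2 + 3*τ/8 - 2 splits as (τ - a)(τ - a') with a = -3/16 + (1/16)*sqrt(521), a' = -3/16 - (1/16)*sqrt(521). At the order-1 pole a set g(τ) = (τ - a)*f(τ) = [-11*τ**2/39 + 7*τ/17 + 9/16] / (τ - a').
Simple pole: residue = g(a) at a = -3/16 + (1/16)*sqrt(521), which is 915/3536 - (8371/5526768)*sqrt(521).

The residue is 915/3536 - (8371/5526768)*sqrt(521).


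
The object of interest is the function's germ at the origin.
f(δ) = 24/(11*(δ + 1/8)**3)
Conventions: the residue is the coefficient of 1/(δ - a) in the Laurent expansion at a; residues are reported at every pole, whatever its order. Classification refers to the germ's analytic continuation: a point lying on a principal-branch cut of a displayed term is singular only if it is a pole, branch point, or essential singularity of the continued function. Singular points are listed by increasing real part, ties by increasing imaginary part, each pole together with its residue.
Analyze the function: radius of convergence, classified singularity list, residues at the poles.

Radius of convergence at 0: 1/8.
At -1/8: a pole of order 3; residue 0.

Denominator factor (δ + 1/8)^3: pole of order 3 at -1/8, modulus 1/8.
The radius of convergence is the smallest modulus among the singular points: 1/8.
At the order-3 pole -1/8 set g(δ) = (δ - (-1/8))^3*f(δ) = 24/11.
Order-3 pole: residue = g''(a)/2; g''(-1/8) = 0, so the residue is 0.


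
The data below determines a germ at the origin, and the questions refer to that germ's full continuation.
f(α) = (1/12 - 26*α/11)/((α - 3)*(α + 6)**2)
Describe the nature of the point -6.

The denominator factor α + 6 vanishes at -6 and appears to the power 2; the numerator there equals 1883/132, nonzero, and no other factor vanishes.
Hence a pole whose order is the multiplicity, 2.

The point is a pole of order 2.


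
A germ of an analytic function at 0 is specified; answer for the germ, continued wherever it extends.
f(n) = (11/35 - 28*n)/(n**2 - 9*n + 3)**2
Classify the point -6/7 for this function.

Denominator factors: n**2 - 9*n + 3 = 561/49 at n = -6/7 — none vanishes.
So the germ continues analytically to -6/7.

The point is a regular point.


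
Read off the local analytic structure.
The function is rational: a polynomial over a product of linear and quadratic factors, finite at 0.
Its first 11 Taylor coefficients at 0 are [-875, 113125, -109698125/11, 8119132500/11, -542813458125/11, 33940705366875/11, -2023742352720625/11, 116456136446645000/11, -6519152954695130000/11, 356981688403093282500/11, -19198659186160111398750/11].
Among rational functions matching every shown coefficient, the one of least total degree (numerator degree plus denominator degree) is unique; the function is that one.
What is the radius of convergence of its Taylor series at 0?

No rational of total degree below 9 reproduces all 11 coefficients; solving the [2/7] Pade equations on them gives f(v) = (-25*v**2/33 - v/3 + 7/6)/((v - 1/6)*(v**2 + 9*v + 1/5)**3), whose expansion matches every shown term.
Denominator factor (v**2 + 9*v + 1/5)^3: discriminant 401/5, real irrational roots -9/2 + (1/10)*sqrt(2005) and -9/2 - (1/10)*sqrt(2005); poles of order 3, moduli 9/2 - (1/10)*sqrt(2005) and 9/2 + (1/10)*sqrt(2005).
Denominator factor (v - 1/6): pole of order 1 at 1/6, modulus 1/6.
The radius of convergence is the smallest modulus among the singular points: 9/2 - (1/10)*sqrt(2005).

The radius of convergence is 9/2 - (1/10)*sqrt(2005).


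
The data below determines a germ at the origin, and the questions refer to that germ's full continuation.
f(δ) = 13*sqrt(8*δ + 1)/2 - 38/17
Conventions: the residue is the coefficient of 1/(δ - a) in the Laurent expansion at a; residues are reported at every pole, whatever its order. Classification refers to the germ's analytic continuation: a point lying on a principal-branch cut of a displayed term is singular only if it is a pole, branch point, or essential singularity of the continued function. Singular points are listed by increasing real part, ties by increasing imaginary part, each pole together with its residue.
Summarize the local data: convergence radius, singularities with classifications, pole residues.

Branch term (13/2)*sqrt(1 - δ/(-1/8)): its argument vanishes at δ = -1/8, a square-root branch point, modulus 1/8.
The radius of convergence is the smallest modulus among the singular points: 1/8.

Radius of convergence at 0: 1/8.
At -1/8: an algebraic (square-root) branch point.


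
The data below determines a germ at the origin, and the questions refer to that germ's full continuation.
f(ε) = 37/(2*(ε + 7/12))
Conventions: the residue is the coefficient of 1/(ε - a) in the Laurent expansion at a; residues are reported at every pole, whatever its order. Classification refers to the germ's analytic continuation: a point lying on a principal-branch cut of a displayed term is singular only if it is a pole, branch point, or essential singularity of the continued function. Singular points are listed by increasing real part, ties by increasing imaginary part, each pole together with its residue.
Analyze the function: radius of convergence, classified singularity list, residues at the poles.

Denominator factor (ε + 7/12): pole of order 1 at -7/12, modulus 7/12.
The radius of convergence is the smallest modulus among the singular points: 7/12.
At the order-1 pole -7/12 set g(ε) = (ε - (-7/12))*f(ε) = 37/2.
Simple pole: residue = g(a) at a = -7/12, which is 37/2.

Radius of convergence at 0: 7/12.
At -7/12: a pole of order 1; residue 37/2.


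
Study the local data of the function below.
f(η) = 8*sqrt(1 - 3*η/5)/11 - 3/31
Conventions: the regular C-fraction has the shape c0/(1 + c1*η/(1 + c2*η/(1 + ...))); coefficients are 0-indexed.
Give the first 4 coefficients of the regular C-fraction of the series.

Taylor coefficients (expand at 0): a_0 = 215/341, a_1 = -12/55, a_2 = -9/275, a_3 = -27/2750.
c0 = a_0 = 215/341. Peel one level at a time: if S = 1 + c*η/S' with S'(0) = 1, then c is the η-coefficient of S and S' = c*η/(S - 1).
S_1 = c0/f = 1 + (372/1075)*η + (198369/1155625)*η^2 + ...; c1 = 372/1075.
S_2 = c1*η/(S_1 - 1) = 1 + (-2133/4300)*η + (-9/400)*η^2 + ...; c2 = -2133/4300.
S_3 = c2*η/(S_2 - 1) = 1 + (-43/948)*η + ...; c3 = -43/948.

The regular C-fraction coefficients are [215/341, 372/1075, -2133/4300, -43/948].


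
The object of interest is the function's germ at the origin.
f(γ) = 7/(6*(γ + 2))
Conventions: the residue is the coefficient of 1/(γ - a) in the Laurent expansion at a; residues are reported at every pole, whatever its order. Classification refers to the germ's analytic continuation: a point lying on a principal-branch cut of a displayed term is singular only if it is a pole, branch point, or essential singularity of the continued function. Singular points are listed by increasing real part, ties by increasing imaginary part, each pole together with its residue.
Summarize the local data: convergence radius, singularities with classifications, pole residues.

Radius of convergence at 0: 2.
At -2: a pole of order 1; residue 7/6.

Denominator factor (γ + 2): pole of order 1 at -2, modulus 2.
The radius of convergence is the smallest modulus among the singular points: 2.
At the order-1 pole -2 set g(γ) = (γ - (-2))*f(γ) = 7/6.
Simple pole: residue = g(a) at a = -2, which is 7/6.


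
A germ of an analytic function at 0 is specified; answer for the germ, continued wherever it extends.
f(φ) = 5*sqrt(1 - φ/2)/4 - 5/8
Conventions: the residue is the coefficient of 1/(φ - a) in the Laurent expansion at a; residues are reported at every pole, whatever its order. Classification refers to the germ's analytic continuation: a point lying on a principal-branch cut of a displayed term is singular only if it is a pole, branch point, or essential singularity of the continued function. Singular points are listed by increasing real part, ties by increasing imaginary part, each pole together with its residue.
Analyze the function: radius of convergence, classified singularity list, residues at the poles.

Branch term (5/4)*sqrt(1 - φ/(2)): its argument vanishes at φ = 2, a square-root branch point, modulus 2.
The radius of convergence is the smallest modulus among the singular points: 2.

Radius of convergence at 0: 2.
At 2: an algebraic (square-root) branch point.


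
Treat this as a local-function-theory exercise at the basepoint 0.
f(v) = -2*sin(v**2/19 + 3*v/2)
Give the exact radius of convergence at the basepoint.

The factor sin(v**2/19 + 3*v/2) is entire and contributes no finite singular point.
The polynomial part has no poles.
No finite singular points: the Taylor series at 0 converges everywhere.

The radius of convergence is infinite.


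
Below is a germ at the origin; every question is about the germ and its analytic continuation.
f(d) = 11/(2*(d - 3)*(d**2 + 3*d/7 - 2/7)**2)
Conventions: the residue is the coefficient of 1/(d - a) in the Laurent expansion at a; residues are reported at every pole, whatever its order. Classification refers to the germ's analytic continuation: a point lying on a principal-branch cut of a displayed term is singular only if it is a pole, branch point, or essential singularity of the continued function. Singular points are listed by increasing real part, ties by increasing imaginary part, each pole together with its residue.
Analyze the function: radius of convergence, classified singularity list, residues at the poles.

Radius of convergence at 0: -3/14 + (1/14)*sqrt(65).
At -3/14 - (1/14)*sqrt(65): a pole of order 2; residue -11/400 - (18117/67600)*sqrt(65).
At -3/14 + (1/14)*sqrt(65): a pole of order 2; residue -11/400 + (18117/67600)*sqrt(65).
At 3: a pole of order 1; residue 11/200.


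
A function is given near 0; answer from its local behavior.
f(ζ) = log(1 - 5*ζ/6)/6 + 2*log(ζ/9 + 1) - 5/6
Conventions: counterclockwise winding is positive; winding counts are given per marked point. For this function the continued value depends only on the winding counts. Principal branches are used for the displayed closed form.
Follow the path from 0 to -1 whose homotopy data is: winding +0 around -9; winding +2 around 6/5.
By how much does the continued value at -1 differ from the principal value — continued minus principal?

Continued minus principal equals (2/3)*pi*i.

The rational part is single-valued and drops out of the difference; each branch term changes only by its own monodromy.
(2)*log(1 - ζ/(-9)): winding 0 around -9, so this term returns to its principal value, contribution 0.
(1/6)*log(1 - ζ/(6/5)): each positive loop around 6/5 adds 2*pi*i to the log, so winding +2 contributes (1/6)*(2)*2*pi*i = (2/3)*pi*i.
Summing the contributions at ζ = -1 gives (2/3)*pi*i.


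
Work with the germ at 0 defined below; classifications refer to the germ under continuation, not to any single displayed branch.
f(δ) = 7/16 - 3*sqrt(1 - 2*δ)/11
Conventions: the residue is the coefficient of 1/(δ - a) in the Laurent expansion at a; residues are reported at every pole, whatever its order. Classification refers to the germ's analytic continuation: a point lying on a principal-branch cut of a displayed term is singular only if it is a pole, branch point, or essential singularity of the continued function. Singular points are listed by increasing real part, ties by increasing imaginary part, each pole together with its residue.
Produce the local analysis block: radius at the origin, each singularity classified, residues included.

Branch term (-3/11)*sqrt(1 - δ/(1/2)): its argument vanishes at δ = 1/2, a square-root branch point, modulus 1/2.
The radius of convergence is the smallest modulus among the singular points: 1/2.

Radius of convergence at 0: 1/2.
At 1/2: an algebraic (square-root) branch point.


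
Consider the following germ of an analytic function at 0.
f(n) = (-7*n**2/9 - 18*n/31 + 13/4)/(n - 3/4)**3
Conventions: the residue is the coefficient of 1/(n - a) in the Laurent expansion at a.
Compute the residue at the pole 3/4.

At the order-3 pole 3/4 set g(n) = (n - (3/4))^3*f(n) = -7*n**2/9 - 18*n/31 + 13/4.
Order-3 pole: residue = g''(a)/2; g''(3/4) = -14/9, so the residue is -7/9.

The residue is -7/9.


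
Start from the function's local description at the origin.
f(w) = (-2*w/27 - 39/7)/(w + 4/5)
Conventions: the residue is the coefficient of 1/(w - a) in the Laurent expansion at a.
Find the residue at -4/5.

At the order-1 pole -4/5 set g(w) = (w - (-4/5))*f(w) = -2*w/27 - 39/7.
Simple pole: residue = g(a) at a = -4/5, which is -5209/945.

The residue is -5209/945.


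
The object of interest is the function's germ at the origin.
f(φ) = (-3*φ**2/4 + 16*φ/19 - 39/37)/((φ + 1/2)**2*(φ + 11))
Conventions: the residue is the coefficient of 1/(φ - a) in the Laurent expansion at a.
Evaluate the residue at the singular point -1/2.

The residue is 206735/1240092.

At the order-2 pole -1/2 set g(φ) = (φ - (-1/2))^2*f(φ) = (-3*φ**2/4 + 16*φ/19 - 39/37)/(φ + 11).
Order-2 pole: residue = g'(a); g'(-1/2) = 206735/1240092, so the residue is 206735/1240092.


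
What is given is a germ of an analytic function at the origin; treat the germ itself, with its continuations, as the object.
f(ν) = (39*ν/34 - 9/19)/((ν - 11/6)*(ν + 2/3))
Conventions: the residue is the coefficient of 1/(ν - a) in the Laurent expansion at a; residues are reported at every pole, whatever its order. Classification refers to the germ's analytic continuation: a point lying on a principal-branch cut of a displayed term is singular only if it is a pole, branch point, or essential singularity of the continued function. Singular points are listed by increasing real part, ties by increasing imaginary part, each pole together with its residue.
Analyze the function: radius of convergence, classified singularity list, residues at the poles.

Denominator factor (ν + 2/3): pole of order 1 at -2/3, modulus 2/3.
Denominator factor (ν - 11/6): pole of order 1 at 11/6, modulus 11/6.
The radius of convergence is the smallest modulus among the singular points: 2/3.
At the order-1 pole -2/3 set g(ν) = (ν - (-2/3))*f(ν) = (39*ν/34 - 9/19)/(ν - 11/6).
Simple pole: residue = g(a) at a = -2/3, which is 160/323.
At the order-1 pole 11/6 set g(ν) = (ν - (11/6))*f(ν) = (39*ν/34 - 9/19)/(ν + 2/3).
Simple pole: residue = g(a) at a = 11/6, which is 421/646.
List the singular points by increasing real part (a conjugate pair: the negative imaginary part first).

Radius of convergence at 0: 2/3.
At -2/3: a pole of order 1; residue 160/323.
At 11/6: a pole of order 1; residue 421/646.


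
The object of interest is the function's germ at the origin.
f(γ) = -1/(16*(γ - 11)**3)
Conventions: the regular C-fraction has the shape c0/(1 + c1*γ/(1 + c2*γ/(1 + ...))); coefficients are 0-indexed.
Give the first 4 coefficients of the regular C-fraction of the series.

Taylor coefficients (expand at 0): a_0 = 1/21296, a_1 = 3/234256, a_2 = 3/1288408, a_3 = 5/14172488.
c0 = a_0 = 1/21296. Peel one level at a time: if S = 1 + c*γ/S' with S'(0) = 1, then c is the γ-coefficient of S and S' = c*γ/(S - 1).
S_1 = c0/f = 1 + (-3/11)*γ + (3/121)*γ^2 + ...; c1 = -3/11.
S_2 = c1*γ/(S_1 - 1) = 1 + (1/11)*γ + (2/363)*γ^2 + ...; c2 = 1/11.
S_3 = c2*γ/(S_2 - 1) = 1 + (-2/33)*γ + ...; c3 = -2/33.

The regular C-fraction coefficients are [1/21296, -3/11, 1/11, -2/33].


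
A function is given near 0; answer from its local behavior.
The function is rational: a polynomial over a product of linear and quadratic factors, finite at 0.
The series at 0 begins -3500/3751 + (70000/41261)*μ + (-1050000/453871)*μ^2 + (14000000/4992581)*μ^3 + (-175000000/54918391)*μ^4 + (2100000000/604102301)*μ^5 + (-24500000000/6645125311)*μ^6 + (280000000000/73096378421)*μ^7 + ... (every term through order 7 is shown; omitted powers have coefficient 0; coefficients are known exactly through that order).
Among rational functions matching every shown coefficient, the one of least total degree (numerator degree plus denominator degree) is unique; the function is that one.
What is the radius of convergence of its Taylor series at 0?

The radius of convergence is 11/10.

No rational of total degree below 2 reproduces all 8 coefficients; solving the [0/2] Pade equations on them gives f(μ) = -35/(31*(μ + 11/10)**2), whose expansion matches every shown term.
Denominator factor (μ + 11/10)^2: pole of order 2 at -11/10, modulus 11/10.
The radius of convergence is the smallest modulus among the singular points: 11/10.


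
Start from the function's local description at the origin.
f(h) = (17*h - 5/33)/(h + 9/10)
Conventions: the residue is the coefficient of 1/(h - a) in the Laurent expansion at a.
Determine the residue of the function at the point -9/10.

The residue is -5099/330.

At the order-1 pole -9/10 set g(h) = (h - (-9/10))*f(h) = 17*h - 5/33.
Simple pole: residue = g(a) at a = -9/10, which is -5099/330.


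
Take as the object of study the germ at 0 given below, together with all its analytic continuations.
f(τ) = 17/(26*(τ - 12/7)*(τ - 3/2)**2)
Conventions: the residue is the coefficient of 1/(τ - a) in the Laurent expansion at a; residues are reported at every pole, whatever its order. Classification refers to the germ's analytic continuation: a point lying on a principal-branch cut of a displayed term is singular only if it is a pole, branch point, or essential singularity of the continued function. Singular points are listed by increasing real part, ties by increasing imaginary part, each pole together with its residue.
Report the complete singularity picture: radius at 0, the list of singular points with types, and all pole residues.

Denominator factor (τ - 12/7): pole of order 1 at 12/7, modulus 12/7.
Denominator factor (τ - 3/2)^2: pole of order 2 at 3/2, modulus 3/2.
The radius of convergence is the smallest modulus among the singular points: 3/2.
At the order-2 pole 3/2 set g(τ) = (τ - (3/2))^2*f(τ) = 17/(26*(τ - 12/7)).
Order-2 pole: residue = g'(a); g'(3/2) = -1666/117, so the residue is -1666/117.
At the order-1 pole 12/7 set g(τ) = (τ - (12/7))*f(τ) = 17/(26*(τ - 3/2)**2).
Simple pole: residue = g(a) at a = 12/7, which is 1666/117.
List the singular points by increasing real part (a conjugate pair: the negative imaginary part first).

Radius of convergence at 0: 3/2.
At 3/2: a pole of order 2; residue -1666/117.
At 12/7: a pole of order 1; residue 1666/117.
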